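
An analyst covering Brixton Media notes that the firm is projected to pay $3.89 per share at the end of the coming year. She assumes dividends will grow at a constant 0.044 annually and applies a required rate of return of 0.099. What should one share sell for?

Gordon growth model: P₀ = D₁/(r − g), with D₁ = 3.89 given directly.
P₀ = 3.8900 / (0.099 − 0.044) = 3.8900 / 0.055 = 70.7273

$70.73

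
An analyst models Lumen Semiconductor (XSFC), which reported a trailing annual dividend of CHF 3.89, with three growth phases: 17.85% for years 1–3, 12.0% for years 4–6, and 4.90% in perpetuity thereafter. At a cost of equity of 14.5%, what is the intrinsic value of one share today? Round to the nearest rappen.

CHF 67.92

Three-stage DDM. Project D₁…D_6; terminal Gordon value at t=6 with g = 0.049; discount at r = 0.145.
D_1 = 4.5844
D_2 = 5.4027
D_3 = 6.3671
D_4 = 7.1311
D_5 = 7.9868
D_6 = 8.9452
TV_6 = 9.3836/(0.145−0.049) = 97.7455
P₀ = Σ Dₜ/(1+r)ᵗ + TV_6/(1+r)^6 = 67.9207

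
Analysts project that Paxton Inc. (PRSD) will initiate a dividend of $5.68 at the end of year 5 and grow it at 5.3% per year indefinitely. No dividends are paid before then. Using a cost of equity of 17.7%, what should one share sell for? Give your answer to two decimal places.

$23.87

Deferred-dividend DDM. At t=4 the remaining stream is a growing perpetuity with first payment D_5 = 5.68.
V_4 = D_5/(r−g) = 5.68/(0.177−0.053) = 45.8065
P₀ = V_4/(1+r)^4 = 45.8065/(1+0.177)^4 = 23.8683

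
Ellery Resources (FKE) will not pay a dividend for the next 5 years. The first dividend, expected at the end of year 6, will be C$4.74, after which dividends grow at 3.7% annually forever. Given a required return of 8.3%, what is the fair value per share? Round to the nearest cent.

C$69.16

Deferred-dividend DDM. At t=5 the remaining stream is a growing perpetuity with first payment D_6 = 4.74.
V_5 = D_6/(r−g) = 4.74/(0.083−0.037) = 103.0435
P₀ = V_5/(1+r)^5 = 103.0435/(1+0.083)^5 = 69.1637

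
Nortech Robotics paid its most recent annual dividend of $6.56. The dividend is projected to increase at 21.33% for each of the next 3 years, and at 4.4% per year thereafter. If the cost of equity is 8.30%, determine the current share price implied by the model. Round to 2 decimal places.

Two-stage DDM. Project D₁…D_3 at 0.2133, terminal growth 0.044, discount at r = 0.083.
D_1 = 7.9592
D_2 = 9.6570
D_3 = 11.7168
Terminal value at t=3: TV = D_4/(r−g) = 12.2323/(0.083−0.044) = 313.6493
P₀ = 7.9592/(1+0.083)^1 + 9.6570/(1+0.083)^2 + 11.7168/(1+0.083)^3 + 313.6493/(1+0.083)^3 = 271.7283

$271.73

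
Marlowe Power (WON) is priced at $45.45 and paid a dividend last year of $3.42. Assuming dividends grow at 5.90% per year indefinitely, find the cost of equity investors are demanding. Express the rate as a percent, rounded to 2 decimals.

Rearranging the constant-growth DDM: r = D₁/P₀ + g.
D₁ = 3.42 × (1 + 0.059) = 3.6218.
r = 3.6218 / 45.45 + 0.059 = 0.07969 + 0.059 = 0.13869

13.87%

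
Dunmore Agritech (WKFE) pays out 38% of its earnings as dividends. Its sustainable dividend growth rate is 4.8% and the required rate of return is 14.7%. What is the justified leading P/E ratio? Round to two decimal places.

3.84

Justified leading P/E = b/(r−g) = 0.38/(0.147−0.048) = 3.8384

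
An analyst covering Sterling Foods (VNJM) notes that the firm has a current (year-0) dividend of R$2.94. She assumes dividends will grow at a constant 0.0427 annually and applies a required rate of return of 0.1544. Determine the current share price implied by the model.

R$27.44

Gordon growth model: P₀ = D₁/(r − g). D₁ = 2.94 × (1 + 0.0427) = 3.0655.
P₀ = 3.0655 / (0.1544 − 0.0427) = 3.0655 / 0.1117 = 27.4444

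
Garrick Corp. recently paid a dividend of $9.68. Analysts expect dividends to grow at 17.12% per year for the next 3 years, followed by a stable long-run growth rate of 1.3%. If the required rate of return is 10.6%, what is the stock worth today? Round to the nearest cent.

$157.81

Two-stage DDM. Project D₁…D_3 at 0.1712, terminal growth 0.013, discount at r = 0.106.
D_1 = 11.3372
D_2 = 13.2781
D_3 = 15.5514
Terminal value at t=3: TV = D_4/(r−g) = 15.7535/(0.106−0.013) = 169.3928
P₀ = 11.3372/(1+0.106)^1 + 13.2781/(1+0.106)^2 + 15.5514/(1+0.106)^3 + 169.3928/(1+0.106)^3 = 157.8077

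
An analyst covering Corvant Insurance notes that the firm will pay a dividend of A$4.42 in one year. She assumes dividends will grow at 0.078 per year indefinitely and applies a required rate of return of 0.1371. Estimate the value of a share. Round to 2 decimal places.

A$74.79

Gordon growth model: P₀ = D₁/(r − g), with D₁ = 4.42 given directly.
P₀ = 4.4200 / (0.1371 − 0.078) = 4.4200 / 0.0591 = 74.7885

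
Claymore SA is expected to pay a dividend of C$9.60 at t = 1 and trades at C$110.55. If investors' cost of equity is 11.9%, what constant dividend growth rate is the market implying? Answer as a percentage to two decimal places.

3.22%

From P₀ = D₁/(r − g), the implied growth is g = r − D₁/P₀.
g = 0.119 − 9.60/110.55 = 0.119 − 0.08684 = 0.03216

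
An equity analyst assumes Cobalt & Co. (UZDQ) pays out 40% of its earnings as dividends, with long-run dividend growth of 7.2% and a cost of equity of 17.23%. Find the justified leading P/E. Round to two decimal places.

3.99

Justified leading P/E = b/(r−g) = 0.40/(0.1723−0.072) = 3.9880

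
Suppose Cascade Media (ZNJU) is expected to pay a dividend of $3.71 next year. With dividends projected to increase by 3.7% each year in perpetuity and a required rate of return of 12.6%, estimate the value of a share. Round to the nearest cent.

Gordon growth model: P₀ = D₁/(r − g), with D₁ = 3.71 given directly.
P₀ = 3.7100 / (0.126 − 0.037) = 3.7100 / 0.089 = 41.6854

$41.69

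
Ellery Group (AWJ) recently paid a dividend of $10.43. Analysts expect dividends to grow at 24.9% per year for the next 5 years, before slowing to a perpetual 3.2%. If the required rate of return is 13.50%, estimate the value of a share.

Two-stage DDM. Project D₁…D_5 at 0.249, terminal growth 0.032, discount at r = 0.135.
D_1 = 13.0271
D_2 = 16.2708
D_3 = 20.3222
D_4 = 25.3825
D_5 = 31.7027
Terminal value at t=5: TV = D_6/(r−g) = 32.7172/(0.135−0.032) = 317.6428
P₀ = 13.0271/(1+0.135)^1 + 16.2708/(1+0.135)^2 + 20.3222/(1+0.135)^3 + 25.3825/(1+0.135)^4 + 31.7027/(1+0.135)^5 + 317.6428/(1+0.135)^5 = 238.7730

$238.77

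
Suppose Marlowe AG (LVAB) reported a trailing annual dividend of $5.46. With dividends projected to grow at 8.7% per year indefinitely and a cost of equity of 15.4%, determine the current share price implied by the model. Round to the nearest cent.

$88.58

Gordon growth model: P₀ = D₁/(r − g). D₁ = 5.46 × (1 + 0.087) = 5.9350.
P₀ = 5.9350 / (0.154 − 0.087) = 5.9350 / 0.067 = 88.5824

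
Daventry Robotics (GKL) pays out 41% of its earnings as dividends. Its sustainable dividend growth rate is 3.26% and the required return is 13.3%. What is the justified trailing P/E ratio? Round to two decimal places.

4.22

Justified trailing P/E = b(1+g)/(r−g) = 0.41×(1+0.0326)/(0.133−0.0326) = 4.2168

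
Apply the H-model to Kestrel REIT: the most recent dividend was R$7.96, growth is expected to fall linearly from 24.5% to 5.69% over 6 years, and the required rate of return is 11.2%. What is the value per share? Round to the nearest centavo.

H-model: P₀ = D₀[(1+g_L) + H(g_S−g_L)]/(r−g_L), with H = 6/2 = 3.
P₀ = 7.96 × [(1+0.0569) + 3×(0.245−0.0569)] / (0.112−0.0569)
   = 7.96 × 1.6212 / 0.0551 = 234.2060

R$234.21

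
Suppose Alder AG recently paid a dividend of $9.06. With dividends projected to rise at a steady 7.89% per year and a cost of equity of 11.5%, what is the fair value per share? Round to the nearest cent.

Gordon growth model: P₀ = D₁/(r − g). D₁ = 9.06 × (1 + 0.0789) = 9.7748.
P₀ = 9.7748 / (0.115 − 0.0789) = 9.7748 / 0.0361 = 270.7710

$270.77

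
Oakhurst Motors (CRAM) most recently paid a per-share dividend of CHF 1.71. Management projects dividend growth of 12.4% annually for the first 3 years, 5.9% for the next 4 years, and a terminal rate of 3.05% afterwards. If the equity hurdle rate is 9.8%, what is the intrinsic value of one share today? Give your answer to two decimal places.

Three-stage DDM. Project D₁…D_7; terminal Gordon value at t=7 with g = 0.0305; discount at r = 0.098.
D_1 = 1.9220
D_2 = 2.1604
D_3 = 2.4283
D_4 = 2.5715
D_5 = 2.7232
D_6 = 2.8839
D_7 = 3.0541
TV_7 = 3.1472/(0.098−0.0305) = 46.6255
P₀ = Σ Dₜ/(1+r)ᵗ + TV_7/(1+r)^7 = 36.3185

CHF 36.32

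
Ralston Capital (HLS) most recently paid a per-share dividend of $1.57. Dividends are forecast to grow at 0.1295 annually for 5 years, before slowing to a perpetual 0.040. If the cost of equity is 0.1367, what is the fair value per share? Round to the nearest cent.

$24.06

Two-stage DDM. Project D₁…D_5 at 0.1295, terminal growth 0.04, discount at r = 0.1367.
D_1 = 1.7733
D_2 = 2.0030
D_3 = 2.2623
D_4 = 2.5553
D_5 = 2.8862
Terminal value at t=5: TV = D_6/(r−g) = 3.0017/(0.1367−0.04) = 31.0411
P₀ = 1.7733/(1+0.1367)^1 + 2.0030/(1+0.1367)^2 + 2.2623/(1+0.1367)^3 + 2.5553/(1+0.1367)^4 + 2.8862/(1+0.1367)^5 + 31.0411/(1+0.1367)^5 = 24.0593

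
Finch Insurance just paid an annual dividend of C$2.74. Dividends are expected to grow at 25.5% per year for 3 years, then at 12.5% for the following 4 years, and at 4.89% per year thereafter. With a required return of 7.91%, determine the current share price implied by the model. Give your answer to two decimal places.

Three-stage DDM. Project D₁…D_7; terminal Gordon value at t=7 with g = 0.0489; discount at r = 0.0791.
D_1 = 3.4387
D_2 = 4.3156
D_3 = 5.4160
D_4 = 6.0930
D_5 = 6.8547
D_6 = 7.7115
D_7 = 8.6754
TV_7 = 9.0997/(0.0791−0.0489) = 301.3138
P₀ = Σ Dₜ/(1+r)ᵗ + TV_7/(1+r)^7 = 207.1994

C$207.20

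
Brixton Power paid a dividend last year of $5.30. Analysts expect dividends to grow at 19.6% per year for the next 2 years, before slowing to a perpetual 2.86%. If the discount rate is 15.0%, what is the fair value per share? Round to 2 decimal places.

Two-stage DDM. Project D₁…D_2 at 0.196, terminal growth 0.0286, discount at r = 0.15.
D_1 = 6.3388
D_2 = 7.5812
Terminal value at t=2: TV = D_3/(r−g) = 7.7980/(0.15−0.0286) = 64.2342
P₀ = 6.3388/(1+0.15)^1 + 7.5812/(1+0.15)^2 + 64.2342/(1+0.15)^2 = 59.8147

$59.81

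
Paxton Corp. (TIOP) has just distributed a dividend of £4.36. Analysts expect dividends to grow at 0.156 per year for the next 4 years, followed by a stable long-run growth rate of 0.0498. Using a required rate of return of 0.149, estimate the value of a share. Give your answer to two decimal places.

Two-stage DDM. Project D₁…D_4 at 0.156, terminal growth 0.0498, discount at r = 0.149.
D_1 = 5.0402
D_2 = 5.8264
D_3 = 6.7353
D_4 = 7.7861
Terminal value at t=4: TV = D_5/(r−g) = 8.1738/(0.149−0.0498) = 82.3973
P₀ = 5.0402/(1+0.149)^1 + 5.8264/(1+0.149)^2 + 6.7353/(1+0.149)^3 + 7.7861/(1+0.149)^4 + 82.3973/(1+0.149)^4 = 64.9824

£64.98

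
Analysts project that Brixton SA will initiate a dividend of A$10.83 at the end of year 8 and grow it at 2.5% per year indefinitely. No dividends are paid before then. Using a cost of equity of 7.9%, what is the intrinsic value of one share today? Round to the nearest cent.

A$117.78

Deferred-dividend DDM. At t=7 the remaining stream is a growing perpetuity with first payment D_8 = 10.83.
V_7 = D_8/(r−g) = 10.83/(0.079−0.025) = 200.5556
P₀ = V_7/(1+r)^7 = 200.5556/(1+0.079)^7 = 117.7835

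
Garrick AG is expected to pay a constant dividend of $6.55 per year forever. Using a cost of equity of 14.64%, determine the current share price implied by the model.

Zero-growth DDM (perpetuity): P₀ = D/r = 6.55 / 0.1464 = 44.7404

$44.74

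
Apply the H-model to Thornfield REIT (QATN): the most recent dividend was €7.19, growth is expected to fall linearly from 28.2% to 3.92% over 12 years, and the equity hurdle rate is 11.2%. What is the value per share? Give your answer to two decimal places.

€246.51

H-model: P₀ = D₀[(1+g_L) + H(g_S−g_L)]/(r−g_L), with H = 12/2 = 6.
P₀ = 7.19 × [(1+0.0392) + 6×(0.282−0.0392)] / (0.112−0.0392)
   = 7.19 × 2.4960 / 0.0728 = 246.5143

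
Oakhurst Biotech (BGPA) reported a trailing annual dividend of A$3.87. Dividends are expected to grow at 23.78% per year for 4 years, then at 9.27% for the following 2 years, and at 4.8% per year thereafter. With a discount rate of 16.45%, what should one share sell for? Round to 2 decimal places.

A$66.19

Three-stage DDM. Project D₁…D_6; terminal Gordon value at t=6 with g = 0.048; discount at r = 0.1645.
D_1 = 4.7903
D_2 = 5.9294
D_3 = 7.3394
D_4 = 9.0847
D_5 = 9.9269
D_6 = 10.8471
TV_6 = 11.3678/(0.1645−0.048) = 97.5776
P₀ = Σ Dₜ/(1+r)ᵗ + TV_6/(1+r)^6 = 66.1901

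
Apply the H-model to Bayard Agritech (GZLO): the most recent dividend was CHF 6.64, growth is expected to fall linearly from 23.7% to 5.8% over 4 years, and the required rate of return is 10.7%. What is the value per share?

H-model: P₀ = D₀[(1+g_L) + H(g_S−g_L)]/(r−g_L), with H = 4/2 = 2.
P₀ = 6.64 × [(1+0.058) + 2×(0.237−0.058)] / (0.107−0.058)
   = 6.64 × 1.4160 / 0.049 = 191.8824

CHF 191.88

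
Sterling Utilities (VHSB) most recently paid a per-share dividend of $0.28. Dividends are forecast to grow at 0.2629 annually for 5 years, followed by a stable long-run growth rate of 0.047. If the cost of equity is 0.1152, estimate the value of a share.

Two-stage DDM. Project D₁…D_5 at 0.2629, terminal growth 0.047, discount at r = 0.1152.
D_1 = 0.3536
D_2 = 0.4466
D_3 = 0.5640
D_4 = 0.7123
D_5 = 0.8995
Terminal value at t=5: TV = D_6/(r−g) = 0.9418/(0.1152−0.047) = 13.8091
P₀ = 0.3536/(1+0.1152)^1 + 0.4466/(1+0.1152)^2 + 0.5640/(1+0.1152)^3 + 0.7123/(1+0.1152)^4 + 0.8995/(1+0.1152)^5 + 13.8091/(1+0.1152)^5 = 10.0705

$10.07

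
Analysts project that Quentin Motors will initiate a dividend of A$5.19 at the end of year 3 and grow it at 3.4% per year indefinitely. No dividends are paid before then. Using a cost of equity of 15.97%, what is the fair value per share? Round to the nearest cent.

A$30.70

Deferred-dividend DDM. At t=2 the remaining stream is a growing perpetuity with first payment D_3 = 5.19.
V_2 = D_3/(r−g) = 5.19/(0.1597−0.034) = 41.2888
P₀ = V_2/(1+r)^2 = 41.2888/(1+0.1597)^2 = 30.7002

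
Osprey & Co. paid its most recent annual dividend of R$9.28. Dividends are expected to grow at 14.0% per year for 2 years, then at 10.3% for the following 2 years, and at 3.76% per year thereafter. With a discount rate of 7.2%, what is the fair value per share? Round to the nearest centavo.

R$377.39

Three-stage DDM. Project D₁…D_4; terminal Gordon value at t=4 with g = 0.0376; discount at r = 0.072.
D_1 = 10.5792
D_2 = 12.0603
D_3 = 13.3025
D_4 = 14.6727
TV_4 = 15.2243/(0.072−0.0376) = 442.5682
P₀ = Σ Dₜ/(1+r)ᵗ + TV_4/(1+r)^4 = 377.3924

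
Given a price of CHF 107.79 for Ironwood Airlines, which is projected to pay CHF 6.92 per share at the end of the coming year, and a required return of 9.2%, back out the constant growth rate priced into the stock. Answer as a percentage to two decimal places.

From P₀ = D₁/(r − g), the implied growth is g = r − D₁/P₀.
g = 0.092 − 6.92/107.79 = 0.092 − 0.06420 = 0.02780

2.78%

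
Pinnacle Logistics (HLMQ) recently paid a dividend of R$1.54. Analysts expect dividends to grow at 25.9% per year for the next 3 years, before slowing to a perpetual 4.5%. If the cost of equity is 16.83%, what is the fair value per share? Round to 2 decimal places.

R$21.71

Two-stage DDM. Project D₁…D_3 at 0.259, terminal growth 0.045, discount at r = 0.1683.
D_1 = 1.9389
D_2 = 2.4410
D_3 = 3.0733
Terminal value at t=3: TV = D_4/(r−g) = 3.2115/(0.1683−0.045) = 26.0466
P₀ = 1.9389/(1+0.1683)^1 + 2.4410/(1+0.1683)^2 + 3.0733/(1+0.1683)^3 + 26.0466/(1+0.1683)^3 = 21.7090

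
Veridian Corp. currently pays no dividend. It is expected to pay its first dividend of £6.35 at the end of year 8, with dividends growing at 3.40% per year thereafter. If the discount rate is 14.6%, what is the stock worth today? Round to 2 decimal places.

£21.84

Deferred-dividend DDM. At t=7 the remaining stream is a growing perpetuity with first payment D_8 = 6.35.
V_7 = D_8/(r−g) = 6.35/(0.146−0.034) = 56.6964
P₀ = V_7/(1+r)^7 = 56.6964/(1+0.146)^7 = 21.8405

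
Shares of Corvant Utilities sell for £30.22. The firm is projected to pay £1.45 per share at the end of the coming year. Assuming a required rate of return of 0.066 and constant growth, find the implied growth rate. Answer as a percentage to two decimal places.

From P₀ = D₁/(r − g), the implied growth is g = r − D₁/P₀.
g = 0.066 − 1.45/30.22 = 0.066 − 0.04798 = 0.01802

1.80%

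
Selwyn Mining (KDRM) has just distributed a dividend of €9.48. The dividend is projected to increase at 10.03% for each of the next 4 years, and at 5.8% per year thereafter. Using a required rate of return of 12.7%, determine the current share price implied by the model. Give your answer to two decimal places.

Two-stage DDM. Project D₁…D_4 at 0.1003, terminal growth 0.058, discount at r = 0.127.
D_1 = 10.4308
D_2 = 11.4771
D_3 = 12.6282
D_4 = 13.8948
Terminal value at t=4: TV = D_5/(r−g) = 14.7007/(0.127−0.058) = 213.0538
P₀ = 10.4308/(1+0.127)^1 + 11.4771/(1+0.127)^2 + 12.6282/(1+0.127)^3 + 13.8948/(1+0.127)^4 + 213.0538/(1+0.127)^4 = 167.7935

€167.79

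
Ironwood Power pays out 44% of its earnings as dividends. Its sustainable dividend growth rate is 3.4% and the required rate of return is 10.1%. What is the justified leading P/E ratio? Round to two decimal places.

6.57

Justified leading P/E = b/(r−g) = 0.44/(0.101−0.034) = 6.5672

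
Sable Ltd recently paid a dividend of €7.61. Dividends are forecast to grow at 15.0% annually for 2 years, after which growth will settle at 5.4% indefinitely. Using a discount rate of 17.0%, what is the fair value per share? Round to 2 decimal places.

Two-stage DDM. Project D₁…D_2 at 0.15, terminal growth 0.054, discount at r = 0.17.
D_1 = 8.7515
D_2 = 10.0642
Terminal value at t=2: TV = D_3/(r−g) = 10.6077/(0.17−0.054) = 91.4456
P₀ = 8.7515/(1+0.17)^1 + 10.0642/(1+0.17)^2 + 91.4456/(1+0.17)^2 = 81.6342

€81.63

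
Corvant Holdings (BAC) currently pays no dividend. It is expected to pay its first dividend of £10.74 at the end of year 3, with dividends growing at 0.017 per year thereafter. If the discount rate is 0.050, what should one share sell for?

Deferred-dividend DDM. At t=2 the remaining stream is a growing perpetuity with first payment D_3 = 10.74.
V_2 = D_3/(r−g) = 10.74/(0.05−0.017) = 325.4545
P₀ = V_2/(1+r)^2 = 325.4545/(1+0.05)^2 = 295.1969

£295.20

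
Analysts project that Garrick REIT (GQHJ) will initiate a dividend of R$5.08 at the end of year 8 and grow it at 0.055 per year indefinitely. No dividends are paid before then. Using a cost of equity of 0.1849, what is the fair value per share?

Deferred-dividend DDM. At t=7 the remaining stream is a growing perpetuity with first payment D_8 = 5.08.
V_7 = D_8/(r−g) = 5.08/(0.1849−0.055) = 39.1070
P₀ = V_7/(1+r)^7 = 39.1070/(1+0.1849)^7 = 11.9257

R$11.93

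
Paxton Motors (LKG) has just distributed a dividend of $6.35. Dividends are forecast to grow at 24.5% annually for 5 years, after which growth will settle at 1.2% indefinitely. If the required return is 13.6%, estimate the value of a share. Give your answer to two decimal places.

$124.08

Two-stage DDM. Project D₁…D_5 at 0.245, terminal growth 0.012, discount at r = 0.136.
D_1 = 7.9058
D_2 = 9.8427
D_3 = 12.2541
D_4 = 15.2564
D_5 = 18.9942
Terminal value at t=5: TV = D_6/(r−g) = 19.2221/(0.136−0.012) = 155.0170
P₀ = 7.9058/(1+0.136)^1 + 9.8427/(1+0.136)^2 + 12.2541/(1+0.136)^3 + 15.2564/(1+0.136)^4 + 18.9942/(1+0.136)^5 + 155.0170/(1+0.136)^5 = 124.0844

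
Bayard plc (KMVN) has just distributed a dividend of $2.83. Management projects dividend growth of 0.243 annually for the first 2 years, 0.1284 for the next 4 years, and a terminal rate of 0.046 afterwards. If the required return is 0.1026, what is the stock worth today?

$94.95

Three-stage DDM. Project D₁…D_6; terminal Gordon value at t=6 with g = 0.046; discount at r = 0.1026.
D_1 = 3.5177
D_2 = 4.3725
D_3 = 4.9339
D_4 = 5.5674
D_5 = 6.2823
D_6 = 7.0889
TV_6 = 7.4150/(0.1026−0.046) = 131.0075
P₀ = Σ Dₜ/(1+r)ᵗ + TV_6/(1+r)^6 = 94.9451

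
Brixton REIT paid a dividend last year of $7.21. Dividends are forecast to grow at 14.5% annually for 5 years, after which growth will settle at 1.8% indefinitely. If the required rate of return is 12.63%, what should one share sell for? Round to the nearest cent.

$111.47

Two-stage DDM. Project D₁…D_5 at 0.145, terminal growth 0.018, discount at r = 0.1263.
D_1 = 8.2554
D_2 = 9.4525
D_3 = 10.8231
D_4 = 12.3925
D_5 = 14.1894
Terminal value at t=5: TV = D_6/(r−g) = 14.4448/(0.1263−0.018) = 133.3773
P₀ = 8.2554/(1+0.1263)^1 + 9.4525/(1+0.1263)^2 + 10.8231/(1+0.1263)^3 + 12.3925/(1+0.1263)^4 + 14.1894/(1+0.1263)^5 + 133.3773/(1+0.1263)^5 = 111.4746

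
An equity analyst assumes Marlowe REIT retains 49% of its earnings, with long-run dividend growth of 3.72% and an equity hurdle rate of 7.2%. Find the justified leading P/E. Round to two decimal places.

14.66

Payout ratio b = 1 − 0.49 = 0.51.
Justified leading P/E = b/(r−g) = 0.51/(0.072−0.0372) = 14.6552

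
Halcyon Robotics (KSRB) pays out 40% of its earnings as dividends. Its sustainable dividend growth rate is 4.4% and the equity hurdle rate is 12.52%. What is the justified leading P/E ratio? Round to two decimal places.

4.93

Justified leading P/E = b/(r−g) = 0.40/(0.1252−0.044) = 4.9261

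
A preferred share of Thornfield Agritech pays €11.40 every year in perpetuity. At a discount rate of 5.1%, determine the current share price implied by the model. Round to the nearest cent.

Zero-growth DDM (perpetuity): P₀ = D/r = 11.40 / 0.051 = 223.5294

€223.53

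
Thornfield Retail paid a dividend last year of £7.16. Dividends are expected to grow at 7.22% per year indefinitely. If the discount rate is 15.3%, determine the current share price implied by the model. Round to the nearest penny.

£95.01

Gordon growth model: P₀ = D₁/(r − g). D₁ = 7.16 × (1 + 0.0722) = 7.6770.
P₀ = 7.6770 / (0.153 − 0.0722) = 7.6770 / 0.0808 = 95.0118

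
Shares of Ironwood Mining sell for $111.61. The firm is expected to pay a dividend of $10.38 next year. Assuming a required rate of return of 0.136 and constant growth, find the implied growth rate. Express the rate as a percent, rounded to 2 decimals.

From P₀ = D₁/(r − g), the implied growth is g = r − D₁/P₀.
g = 0.136 − 10.38/111.61 = 0.136 − 0.09300 = 0.04300

4.30%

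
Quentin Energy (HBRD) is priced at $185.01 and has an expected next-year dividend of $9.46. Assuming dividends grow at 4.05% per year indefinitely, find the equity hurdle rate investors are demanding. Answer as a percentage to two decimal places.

Rearranging the constant-growth DDM: r = D₁/P₀ + g.
r = 9.4600 / 185.01 + 0.0405 = 0.05113 + 0.0405 = 0.09163

9.16%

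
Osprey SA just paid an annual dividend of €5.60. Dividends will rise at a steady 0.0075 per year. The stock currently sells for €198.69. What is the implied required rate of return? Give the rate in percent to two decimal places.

Rearranging the constant-growth DDM: r = D₁/P₀ + g.
D₁ = 5.60 × (1 + 0.0075) = 5.6420.
r = 5.6420 / 198.69 + 0.0075 = 0.02840 + 0.0075 = 0.03590

3.59%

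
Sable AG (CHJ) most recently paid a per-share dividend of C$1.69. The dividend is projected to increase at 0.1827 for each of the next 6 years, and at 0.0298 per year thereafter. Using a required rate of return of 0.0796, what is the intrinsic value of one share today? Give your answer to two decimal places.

C$74.53

Two-stage DDM. Project D₁…D_6 at 0.1827, terminal growth 0.0298, discount at r = 0.0796.
D_1 = 1.9988
D_2 = 2.3639
D_3 = 2.7958
D_4 = 3.3066
D_5 = 3.9107
D_6 = 4.6252
Terminal value at t=6: TV = D_7/(r−g) = 4.7631/(0.0796−0.0298) = 95.6440
P₀ = 1.9988/(1+0.0796)^1 + 2.3639/(1+0.0796)^2 + 2.7958/(1+0.0796)^3 + 3.3066/(1+0.0796)^4 + 3.9107/(1+0.0796)^5 + 4.6252/(1+0.0796)^6 + 95.6440/(1+0.0796)^6 = 74.5293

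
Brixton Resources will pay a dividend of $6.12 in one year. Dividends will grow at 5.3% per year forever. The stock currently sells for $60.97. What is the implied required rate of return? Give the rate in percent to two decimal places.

15.34%

Rearranging the constant-growth DDM: r = D₁/P₀ + g.
r = 6.1200 / 60.97 + 0.053 = 0.10038 + 0.053 = 0.15338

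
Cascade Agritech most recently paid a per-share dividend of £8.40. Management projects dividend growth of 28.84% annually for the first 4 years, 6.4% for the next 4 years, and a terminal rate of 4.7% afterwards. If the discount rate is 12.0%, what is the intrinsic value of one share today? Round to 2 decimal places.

Three-stage DDM. Project D₁…D_8; terminal Gordon value at t=8 with g = 0.047; discount at r = 0.12.
D_1 = 10.8226
D_2 = 13.9438
D_3 = 17.9652
D_4 = 23.1463
D_5 = 24.6277
D_6 = 26.2039
D_7 = 27.8809
D_8 = 29.6653
TV_8 = 31.0596/(0.12−0.047) = 425.4735
P₀ = Σ Dₜ/(1+r)ᵗ + TV_8/(1+r)^8 = 271.9610

£271.96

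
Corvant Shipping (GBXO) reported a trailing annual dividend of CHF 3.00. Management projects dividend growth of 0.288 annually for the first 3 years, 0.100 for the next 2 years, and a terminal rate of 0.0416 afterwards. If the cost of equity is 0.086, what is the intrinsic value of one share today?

CHF 143.44

Three-stage DDM. Project D₁…D_5; terminal Gordon value at t=5 with g = 0.0416; discount at r = 0.086.
D_1 = 3.8640
D_2 = 4.9768
D_3 = 6.4102
D_4 = 7.0512
D_5 = 7.7563
TV_5 = 8.0790/(0.086−0.0416) = 181.9584
P₀ = Σ Dₜ/(1+r)ᵗ + TV_5/(1+r)^5 = 143.4409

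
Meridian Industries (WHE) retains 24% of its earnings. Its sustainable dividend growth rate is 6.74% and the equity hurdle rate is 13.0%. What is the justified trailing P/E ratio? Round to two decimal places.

Payout ratio b = 1 − 0.24 = 0.76.
Justified trailing P/E = b(1+g)/(r−g) = 0.76×(1+0.0674)/(0.13−0.0674) = 12.9588

12.96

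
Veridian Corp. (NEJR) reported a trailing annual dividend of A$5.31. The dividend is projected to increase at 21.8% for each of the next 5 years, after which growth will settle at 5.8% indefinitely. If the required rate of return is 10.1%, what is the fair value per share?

Two-stage DDM. Project D₁…D_5 at 0.218, terminal growth 0.058, discount at r = 0.101.
D_1 = 6.4676
D_2 = 7.8775
D_3 = 9.5948
D_4 = 11.6865
D_5 = 14.2341
Terminal value at t=5: TV = D_6/(r−g) = 15.0597/(0.101−0.058) = 350.2258
P₀ = 6.4676/(1+0.101)^1 + 7.8775/(1+0.101)^2 + 9.5948/(1+0.101)^3 + 11.6865/(1+0.101)^4 + 14.2341/(1+0.101)^5 + 350.2258/(1+0.101)^5 = 252.7901

A$252.79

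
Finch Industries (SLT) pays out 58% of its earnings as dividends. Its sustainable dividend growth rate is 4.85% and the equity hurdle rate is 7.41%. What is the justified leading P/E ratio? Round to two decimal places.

Justified leading P/E = b/(r−g) = 0.58/(0.0741−0.0485) = 22.6562

22.66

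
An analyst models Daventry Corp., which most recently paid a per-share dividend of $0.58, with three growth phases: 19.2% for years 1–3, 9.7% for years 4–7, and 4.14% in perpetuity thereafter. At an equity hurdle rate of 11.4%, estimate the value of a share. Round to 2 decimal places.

$14.32

Three-stage DDM. Project D₁…D_7; terminal Gordon value at t=7 with g = 0.0414; discount at r = 0.114.
D_1 = 0.6914
D_2 = 0.8241
D_3 = 0.9823
D_4 = 1.0776
D_5 = 1.1821
D_6 = 1.2968
D_7 = 1.4226
TV_7 = 1.4815/(0.114−0.0414) = 20.4063
P₀ = Σ Dₜ/(1+r)ᵗ + TV_7/(1+r)^7 = 14.3152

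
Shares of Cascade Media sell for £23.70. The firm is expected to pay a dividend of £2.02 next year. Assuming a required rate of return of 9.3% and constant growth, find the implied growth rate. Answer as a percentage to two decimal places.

From P₀ = D₁/(r − g), the implied growth is g = r − D₁/P₀.
g = 0.093 − 2.02/23.70 = 0.093 − 0.08523 = 0.00777

0.78%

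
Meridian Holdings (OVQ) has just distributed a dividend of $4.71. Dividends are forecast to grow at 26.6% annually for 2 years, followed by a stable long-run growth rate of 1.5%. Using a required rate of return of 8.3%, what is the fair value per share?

Two-stage DDM. Project D₁…D_2 at 0.266, terminal growth 0.015, discount at r = 0.083.
D_1 = 5.9629
D_2 = 7.5490
Terminal value at t=2: TV = D_3/(r−g) = 7.6622/(0.083−0.015) = 112.6796
P₀ = 5.9629/(1+0.083)^1 + 7.5490/(1+0.083)^2 + 112.6796/(1+0.083)^2 = 108.0123

$108.01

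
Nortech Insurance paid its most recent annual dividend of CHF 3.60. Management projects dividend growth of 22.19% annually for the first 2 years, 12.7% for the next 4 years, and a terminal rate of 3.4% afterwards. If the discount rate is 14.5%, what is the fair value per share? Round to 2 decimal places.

Three-stage DDM. Project D₁…D_6; terminal Gordon value at t=6 with g = 0.034; discount at r = 0.145.
D_1 = 4.3988
D_2 = 5.3749
D_3 = 6.0576
D_4 = 6.8269
D_5 = 7.6939
D_6 = 8.6710
TV_6 = 8.9658/(0.145−0.034) = 80.7732
P₀ = Σ Dₜ/(1+r)ᵗ + TV_6/(1+r)^6 = 59.5518

CHF 59.55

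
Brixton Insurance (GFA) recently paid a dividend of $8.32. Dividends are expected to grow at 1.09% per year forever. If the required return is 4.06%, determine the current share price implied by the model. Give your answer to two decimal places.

$283.19

Gordon growth model: P₀ = D₁/(r − g). D₁ = 8.32 × (1 + 0.0109) = 8.4107.
P₀ = 8.4107 / (0.0406 − 0.0109) = 8.4107 / 0.0297 = 283.1881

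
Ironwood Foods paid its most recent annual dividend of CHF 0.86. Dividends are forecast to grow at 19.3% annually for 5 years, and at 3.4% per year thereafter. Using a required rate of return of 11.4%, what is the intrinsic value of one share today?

CHF 20.96

Two-stage DDM. Project D₁…D_5 at 0.193, terminal growth 0.034, discount at r = 0.114.
D_1 = 1.0260
D_2 = 1.2240
D_3 = 1.4602
D_4 = 1.7420
D_5 = 2.0783
Terminal value at t=5: TV = D_6/(r−g) = 2.1489/(0.114−0.034) = 26.8616
P₀ = 1.0260/(1+0.114)^1 + 1.2240/(1+0.114)^2 + 1.4602/(1+0.114)^3 + 1.7420/(1+0.114)^4 + 2.0783/(1+0.114)^5 + 26.8616/(1+0.114)^5 = 20.9629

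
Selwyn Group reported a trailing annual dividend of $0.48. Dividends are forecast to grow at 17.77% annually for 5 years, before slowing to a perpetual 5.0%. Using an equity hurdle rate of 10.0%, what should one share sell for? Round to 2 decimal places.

$17.14

Two-stage DDM. Project D₁…D_5 at 0.1777, terminal growth 0.05, discount at r = 0.1.
D_1 = 0.5653
D_2 = 0.6657
D_3 = 0.7841
D_4 = 0.9234
D_5 = 1.0875
Terminal value at t=5: TV = D_6/(r−g) = 1.1418/(0.1−0.05) = 22.8367
P₀ = 0.5653/(1+0.1)^1 + 0.6657/(1+0.1)^2 + 0.7841/(1+0.1)^3 + 0.9234/(1+0.1)^4 + 1.0875/(1+0.1)^5 + 22.8367/(1+0.1)^5 = 17.1389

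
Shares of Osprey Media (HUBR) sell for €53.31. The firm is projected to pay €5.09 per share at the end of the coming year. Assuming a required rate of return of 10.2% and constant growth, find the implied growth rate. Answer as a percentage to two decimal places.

0.65%

From P₀ = D₁/(r − g), the implied growth is g = r − D₁/P₀.
g = 0.102 − 5.09/53.31 = 0.102 − 0.09548 = 0.00652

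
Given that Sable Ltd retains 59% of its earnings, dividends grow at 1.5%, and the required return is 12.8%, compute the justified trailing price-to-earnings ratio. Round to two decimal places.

Payout ratio b = 1 − 0.59 = 0.41.
Justified trailing P/E = b(1+g)/(r−g) = 0.41×(1+0.015)/(0.128−0.015) = 3.6827

3.68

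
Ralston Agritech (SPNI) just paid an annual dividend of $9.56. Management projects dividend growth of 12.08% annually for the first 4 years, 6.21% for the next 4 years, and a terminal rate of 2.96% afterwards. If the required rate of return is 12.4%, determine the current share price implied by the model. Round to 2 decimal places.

$153.03

Three-stage DDM. Project D₁…D_8; terminal Gordon value at t=8 with g = 0.0296; discount at r = 0.124.
D_1 = 10.7148
D_2 = 12.0092
D_3 = 13.4599
D_4 = 15.0859
D_5 = 16.0227
D_6 = 17.0177
D_7 = 18.0745
D_8 = 19.1969
TV_8 = 19.7652/(0.124−0.0296) = 209.3768
P₀ = Σ Dₜ/(1+r)ᵗ + TV_8/(1+r)^8 = 153.0348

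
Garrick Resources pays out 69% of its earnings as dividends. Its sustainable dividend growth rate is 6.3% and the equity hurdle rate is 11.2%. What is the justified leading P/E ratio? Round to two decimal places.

Justified leading P/E = b/(r−g) = 0.69/(0.112−0.063) = 14.0816

14.08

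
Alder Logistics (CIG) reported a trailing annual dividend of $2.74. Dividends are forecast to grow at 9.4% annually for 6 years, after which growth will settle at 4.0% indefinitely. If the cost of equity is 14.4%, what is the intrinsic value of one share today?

$35.06

Two-stage DDM. Project D₁…D_6 at 0.094, terminal growth 0.04, discount at r = 0.144.
D_1 = 2.9976
D_2 = 3.2793
D_3 = 3.5876
D_4 = 3.9248
D_5 = 4.2938
D_6 = 4.6974
Terminal value at t=6: TV = D_7/(r−g) = 4.8853/(0.144−0.04) = 46.9737
P₀ = 2.9976/(1+0.144)^1 + 3.2793/(1+0.144)^2 + 3.5876/(1+0.144)^3 + 3.9248/(1+0.144)^4 + 4.2938/(1+0.144)^5 + 4.6974/(1+0.144)^6 + 46.9737/(1+0.144)^6 = 35.0560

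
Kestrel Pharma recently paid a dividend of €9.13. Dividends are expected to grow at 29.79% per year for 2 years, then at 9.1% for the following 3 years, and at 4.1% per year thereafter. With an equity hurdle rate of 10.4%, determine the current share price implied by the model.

€261.55

Three-stage DDM. Project D₁…D_5; terminal Gordon value at t=5 with g = 0.041; discount at r = 0.104.
D_1 = 11.8498
D_2 = 15.3799
D_3 = 16.7795
D_4 = 18.3064
D_5 = 19.9723
TV_5 = 20.7911/(0.104−0.041) = 330.0180
P₀ = Σ Dₜ/(1+r)ᵗ + TV_5/(1+r)^5 = 261.5536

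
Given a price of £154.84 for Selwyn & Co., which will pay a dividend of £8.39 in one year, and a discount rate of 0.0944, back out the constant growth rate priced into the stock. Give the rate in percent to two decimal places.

From P₀ = D₁/(r − g), the implied growth is g = r − D₁/P₀.
g = 0.0944 − 8.39/154.84 = 0.0944 − 0.05418 = 0.04022

4.02%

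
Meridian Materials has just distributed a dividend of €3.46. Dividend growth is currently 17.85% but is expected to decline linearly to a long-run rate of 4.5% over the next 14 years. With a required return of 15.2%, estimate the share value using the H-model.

H-model: P₀ = D₀[(1+g_L) + H(g_S−g_L)]/(r−g_L), with H = 14/2 = 7.
P₀ = 3.46 × [(1+0.045) + 7×(0.1785−0.045)] / (0.152−0.045)
   = 3.46 × 1.9795 / 0.107 = 64.0100

€64.01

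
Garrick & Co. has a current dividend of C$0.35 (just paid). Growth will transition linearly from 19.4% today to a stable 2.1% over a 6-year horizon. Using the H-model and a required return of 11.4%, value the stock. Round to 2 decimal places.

C$5.80

H-model: P₀ = D₀[(1+g_L) + H(g_S−g_L)]/(r−g_L), with H = 6/2 = 3.
P₀ = 0.35 × [(1+0.021) + 3×(0.194−0.021)] / (0.114−0.021)
   = 0.35 × 1.5400 / 0.093 = 5.7957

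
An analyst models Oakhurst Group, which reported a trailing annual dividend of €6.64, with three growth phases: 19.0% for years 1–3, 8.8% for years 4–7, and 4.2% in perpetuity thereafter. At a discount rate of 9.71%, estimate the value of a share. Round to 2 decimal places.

Three-stage DDM. Project D₁…D_7; terminal Gordon value at t=7 with g = 0.042; discount at r = 0.0971.
D_1 = 7.9016
D_2 = 9.4029
D_3 = 11.1895
D_4 = 12.1741
D_5 = 13.2455
D_6 = 14.4111
D_7 = 15.6792
TV_7 = 16.3378/(0.0971−0.042) = 296.5109
P₀ = Σ Dₜ/(1+r)ᵗ + TV_7/(1+r)^7 = 211.6804

€211.68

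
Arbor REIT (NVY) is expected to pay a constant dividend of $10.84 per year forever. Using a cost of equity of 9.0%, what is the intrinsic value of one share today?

$120.44

Zero-growth DDM (perpetuity): P₀ = D/r = 10.84 / 0.09 = 120.4444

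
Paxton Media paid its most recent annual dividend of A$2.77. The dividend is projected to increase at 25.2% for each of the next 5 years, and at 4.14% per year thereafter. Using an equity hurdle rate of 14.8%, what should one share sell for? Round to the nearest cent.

Two-stage DDM. Project D₁…D_5 at 0.252, terminal growth 0.0414, discount at r = 0.148.
D_1 = 3.4680
D_2 = 4.3420
D_3 = 5.4362
D_4 = 6.8061
D_5 = 8.5212
Terminal value at t=5: TV = D_6/(r−g) = 8.8740/(0.148−0.0414) = 83.2457
P₀ = 3.4680/(1+0.148)^1 + 4.3420/(1+0.148)^2 + 5.4362/(1+0.148)^3 + 6.8061/(1+0.148)^4 + 8.5212/(1+0.148)^5 + 83.2457/(1+0.148)^5 = 59.8504

A$59.85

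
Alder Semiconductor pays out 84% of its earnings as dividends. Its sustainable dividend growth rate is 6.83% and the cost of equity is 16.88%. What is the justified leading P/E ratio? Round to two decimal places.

8.36

Justified leading P/E = b/(r−g) = 0.84/(0.1688−0.0683) = 8.3582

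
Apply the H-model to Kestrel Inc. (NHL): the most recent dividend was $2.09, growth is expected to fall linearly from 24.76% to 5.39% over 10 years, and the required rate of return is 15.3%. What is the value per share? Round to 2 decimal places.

$42.65

H-model: P₀ = D₀[(1+g_L) + H(g_S−g_L)]/(r−g_L), with H = 10/2 = 5.
P₀ = 2.09 × [(1+0.0539) + 5×(0.2476−0.0539)] / (0.153−0.0539)
   = 2.09 × 2.0224 / 0.0991 = 42.6520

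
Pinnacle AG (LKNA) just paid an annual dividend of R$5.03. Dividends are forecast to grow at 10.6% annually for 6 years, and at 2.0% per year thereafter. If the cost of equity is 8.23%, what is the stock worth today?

R$126.36

Two-stage DDM. Project D₁…D_6 at 0.106, terminal growth 0.02, discount at r = 0.0823.
D_1 = 5.5632
D_2 = 6.1529
D_3 = 6.8051
D_4 = 7.5264
D_5 = 8.3242
D_6 = 9.2066
Terminal value at t=6: TV = D_7/(r−g) = 9.3907/(0.0823−0.02) = 150.7339
P₀ = 5.5632/(1+0.0823)^1 + 6.1529/(1+0.0823)^2 + 6.8051/(1+0.0823)^3 + 7.5264/(1+0.0823)^4 + 8.3242/(1+0.0823)^5 + 9.2066/(1+0.0823)^6 + 150.7339/(1+0.0823)^6 = 126.3625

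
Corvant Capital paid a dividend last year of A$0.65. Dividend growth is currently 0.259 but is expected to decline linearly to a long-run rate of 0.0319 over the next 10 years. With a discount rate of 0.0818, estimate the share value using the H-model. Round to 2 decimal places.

A$28.23

H-model: P₀ = D₀[(1+g_L) + H(g_S−g_L)]/(r−g_L), with H = 10/2 = 5.
P₀ = 0.65 × [(1+0.0319) + 5×(0.259−0.0319)] / (0.0818−0.0319)
   = 0.65 × 2.1674 / 0.0499 = 28.2327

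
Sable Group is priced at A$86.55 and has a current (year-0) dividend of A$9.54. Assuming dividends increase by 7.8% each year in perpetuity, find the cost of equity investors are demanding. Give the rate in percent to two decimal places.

Rearranging the constant-growth DDM: r = D₁/P₀ + g.
D₁ = 9.54 × (1 + 0.078) = 10.2841.
r = 10.2841 / 86.55 + 0.078 = 0.11882 + 0.078 = 0.19682

19.68%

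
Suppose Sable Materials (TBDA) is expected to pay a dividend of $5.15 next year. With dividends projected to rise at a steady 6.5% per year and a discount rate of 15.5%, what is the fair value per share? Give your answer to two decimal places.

$57.22

Gordon growth model: P₀ = D₁/(r − g), with D₁ = 5.15 given directly.
P₀ = 5.1500 / (0.155 − 0.065) = 5.1500 / 0.09 = 57.2222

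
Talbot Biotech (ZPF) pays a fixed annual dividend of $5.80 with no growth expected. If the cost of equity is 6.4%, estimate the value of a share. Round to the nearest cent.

Zero-growth DDM (perpetuity): P₀ = D/r = 5.80 / 0.064 = 90.6250

$90.62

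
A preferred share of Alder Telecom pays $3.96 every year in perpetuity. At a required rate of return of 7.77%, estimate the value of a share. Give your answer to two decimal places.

$50.97

Zero-growth DDM (perpetuity): P₀ = D/r = 3.96 / 0.0777 = 50.9653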